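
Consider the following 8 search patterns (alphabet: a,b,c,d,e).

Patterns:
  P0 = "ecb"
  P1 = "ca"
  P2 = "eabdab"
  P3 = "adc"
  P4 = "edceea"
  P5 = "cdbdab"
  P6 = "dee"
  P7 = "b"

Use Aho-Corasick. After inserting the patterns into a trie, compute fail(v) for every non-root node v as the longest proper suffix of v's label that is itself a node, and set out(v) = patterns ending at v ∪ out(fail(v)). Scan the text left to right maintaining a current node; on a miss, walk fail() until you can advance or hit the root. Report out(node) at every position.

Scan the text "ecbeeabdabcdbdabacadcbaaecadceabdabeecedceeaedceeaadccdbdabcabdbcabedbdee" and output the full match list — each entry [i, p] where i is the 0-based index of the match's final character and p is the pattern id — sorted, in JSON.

Construct AC machine:
Trie (insert patterns):
  0='ε' goto a→11 b→27 c→4 d→24 e→1
  1='e' goto a→6 c→2 d→14
  2='ec' goto b→3
  3='ecb' goto ·  [P0 ends]
  4='c' goto a→5 d→19
  5='ca' goto ·  [P1 ends]
  6='ea' goto b→7
  7='eab' goto d→8
  8='eabd' goto a→9
  9='eabda' goto b→10
  10='eabdab' goto ·  [P2 ends]
  11='a' goto d→12
  12='ad' goto c→13
  13='adc' goto ·  [P3 ends]
  14='ed' goto c→15
  15='edc' goto e→16
  16='edce' goto e→17
  17='edcee' goto a→18
  18='edceea' goto ·  [P4 ends]
  19='cd' goto b→20
  20='cdb' goto d→21
  21='cdbd' goto a→22
  22='cdbda' goto b→23
  23='cdbdab' goto ·  [P5 ends]
  24='d' goto e→25
  25='de' goto e→26
  26='dee' goto ·  [P6 ends]
  27='b' goto ·  [P7 ends]

BFS fail/out derivation:
  fail(1) 'e': from fail(0)=0 chase 'e': 0 ⇒ 0;  out=∅∪out(0)=∅
  fail(4) 'c': from fail(0)=0 chase 'c': 0 ⇒ 0;  out=∅∪out(0)=∅
  fail(11) 'a': from fail(0)=0 chase 'a': 0 ⇒ 0;  out=∅∪out(0)=∅
  fail(24) 'd': from fail(0)=0 chase 'd': 0 ⇒ 0;  out=∅∪out(0)=∅
  fail(27) 'b': from fail(0)=0 chase 'b': 0 ⇒ 0;  out={7}∪out(0)={7}
  fail(2) 'ec': from fail(1)=0 chase 'c': 0 ⇒ 4;  out=∅∪out(4)=∅
  fail(5) 'ca': from fail(4)=0 chase 'a': 0 ⇒ 11;  out={1}∪out(11)={1}
  fail(6) 'ea': from fail(1)=0 chase 'a': 0 ⇒ 11;  out=∅∪out(11)=∅
  fail(12) 'ad': from fail(11)=0 chase 'd': 0 ⇒ 24;  out=∅∪out(24)=∅
  fail(14) 'ed': from fail(1)=0 chase 'd': 0 ⇒ 24;  out=∅∪out(24)=∅
  fail(19) 'cd': from fail(4)=0 chase 'd': 0 ⇒ 24;  out=∅∪out(24)=∅
  fail(25) 'de': from fail(24)=0 chase 'e': 0 ⇒ 1;  out=∅∪out(1)=∅
  fail(3) 'ecb': from fail(2)=4 chase 'b': 4→0 ⇒ 27;  out={0}∪out(27)={0,7}
  fail(7) 'eab': from fail(6)=11 chase 'b': 11→0 ⇒ 27;  out=∅∪out(27)={7}
  fail(13) 'adc': from fail(12)=24 chase 'c': 24→0 ⇒ 4;  out={3}∪out(4)={3}
  fail(15) 'edc': from fail(14)=24 chase 'c': 24→0 ⇒ 4;  out=∅∪out(4)=∅
  fail(20) 'cdb': from fail(19)=24 chase 'b': 24→0 ⇒ 27;  out=∅∪out(27)={7}
  fail(26) 'dee': from fail(25)=1 chase 'e': 1→0 ⇒ 1;  out={6}∪out(1)={6}
  fail(8) 'eabd': from fail(7)=27 chase 'd': 27→0 ⇒ 24;  out=∅∪out(24)=∅
  fail(16) 'edce': from fail(15)=4 chase 'e': 4→0 ⇒ 1;  out=∅∪out(1)=∅
  fail(21) 'cdbd': from fail(20)=27 chase 'd': 27→0 ⇒ 24;  out=∅∪out(24)=∅
  fail(9) 'eabda': from fail(8)=24 chase 'a': 24→0 ⇒ 11;  out=∅∪out(11)=∅
  fail(17) 'edcee': from fail(16)=1 chase 'e': 1→0 ⇒ 1;  out=∅∪out(1)=∅
  fail(22) 'cdbda': from fail(21)=24 chase 'a': 24→0 ⇒ 11;  out=∅∪out(11)=∅
  fail(10) 'eabdab': from fail(9)=11 chase 'b': 11→0 ⇒ 27;  out={2}∪out(27)={2,7}
  fail(18) 'edceea': from fail(17)=1 chase 'a': 1 ⇒ 6;  out={4}∪out(6)={4}
  fail(23) 'cdbdab': from fail(22)=11 chase 'b': 11→0 ⇒ 27;  out={5}∪out(27)={5,7}

Run:
i=0 'e': node 0→1
i=1 'c': node 1→2
i=2 'b': node 2→3  → match P0@[0:2],P7@[2:2]
i=3 'e': node 3→1 (via fail)
i=4 'e': node 1→1 (via fail)
i=5 'a': node 1→6
i=6 'b': node 6→7  → match P7@[6:6]
i=7 'd': node 7→8
i=8 'a': node 8→9
i=9 'b': node 9→10  → match P2@[4:9],P7@[9:9]
i=10 'c': node 10→4 (via fail)
i=11 'd': node 4→19
i=12 'b': node 19→20  → match P7@[12:12]
i=13 'd': node 20→21
i=14 'a': node 21→22
i=15 'b': node 22→23  → match P5@[10:15],P7@[15:15]
i=16 'a': node 23→11 (via fail)
i=17 'c': node 11→4 (via fail)
i=18 'a': node 4→5  → match P1@[17:18]
i=19 'd': node 5→12 (via fail)
i=20 'c': node 12→13  → match P3@[18:20]
i=21 'b': node 13→27 (via fail)  → match P7@[21:21]
i=22 'a': node 27→11 (via fail)
i=23 'a': node 11→11 (via fail)
i=24 'e': node 11→1 (via fail)
i=25 'c': node 1→2
i=26 'a': node 2→5 (via fail)  → match P1@[25:26]
i=27 'd': node 5→12 (via fail)
i=28 'c': node 12→13  → match P3@[26:28]
i=29 'e': node 13→1 (via fail)
i=30 'a': node 1→6
i=31 'b': node 6→7  → match P7@[31:31]
i=32 'd': node 7→8
i=33 'a': node 8→9
i=34 'b': node 9→10  → match P2@[29:34],P7@[34:34]
i=35 'e': node 10→1 (via fail)
i=36 'e': node 1→1 (via fail)
i=37 'c': node 1→2
i=38 'e': node 2→1 (via fail)
i=39 'd': node 1→14
i=40 'c': node 14→15
i=41 'e': node 15→16
i=42 'e': node 16→17
i=43 'a': node 17→18  → match P4@[38:43]
i=44 'e': node 18→1 (via fail)
i=45 'd': node 1→14
i=46 'c': node 14→15
i=47 'e': node 15→16
i=48 'e': node 16→17
i=49 'a': node 17→18  → match P4@[44:49]
i=50 'a': node 18→11 (via fail)
i=51 'd': node 11→12
i=52 'c': node 12→13  → match P3@[50:52]
i=53 'c': node 13→4 (via fail)
i=54 'd': node 4→19
i=55 'b': node 19→20  → match P7@[55:55]
i=56 'd': node 20→21
i=57 'a': node 21→22
i=58 'b': node 22→23  → match P5@[53:58],P7@[58:58]
i=59 'c': node 23→4 (via fail)
i=60 'a': node 4→5  → match P1@[59:60]
i=61 'b': node 5→27 (via fail)  → match P7@[61:61]
i=62 'd': node 27→24 (via fail)
i=63 'b': node 24→27 (via fail)  → match P7@[63:63]
i=64 'c': node 27→4 (via fail)
i=65 'a': node 4→5  → match P1@[64:65]
i=66 'b': node 5→27 (via fail)  → match P7@[66:66]
i=67 'e': node 27→1 (via fail)
i=68 'd': node 1→14
i=69 'b': node 14→27 (via fail)  → match P7@[69:69]
i=70 'd': node 27→24 (via fail)
i=71 'e': node 24→25
i=72 'e': node 25→26  → match P6@[70:72]

Result: [[2,0],[2,7],[6,7],[9,2],[9,7],[12,7],[15,5],[15,7],[18,1],[20,3],[21,7],[26,1],[28,3],[31,7],[34,2],[34,7],[43,4],[49,4],[52,3],[55,7],[58,5],[58,7],[60,1],[61,7],[63,7],[65,1],[66,7],[69,7],[72,6]]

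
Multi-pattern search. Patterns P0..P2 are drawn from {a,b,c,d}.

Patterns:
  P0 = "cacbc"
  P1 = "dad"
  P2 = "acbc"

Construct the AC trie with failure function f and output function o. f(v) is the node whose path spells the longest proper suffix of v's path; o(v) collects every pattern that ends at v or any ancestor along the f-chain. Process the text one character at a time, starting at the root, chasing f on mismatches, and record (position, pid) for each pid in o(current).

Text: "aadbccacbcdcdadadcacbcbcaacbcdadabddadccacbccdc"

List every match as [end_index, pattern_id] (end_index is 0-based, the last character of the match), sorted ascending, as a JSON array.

Build:
Trie (insert patterns):
  0='ε' goto a→9 c→1 d→6
  1='c' goto a→2
  2='ca' goto c→3
  3='cac' goto b→4
  4='cacb' goto c→5
  5='cacbc' goto ·  ←P0
  6='d' goto a→7
  7='da' goto d→8
  8='dad' goto ·  ←P1
  9='a' goto c→10
  10='ac' goto b→11
  11='acb' goto c→12
  12='acbc' goto ·  ←P2

Failure links (BFS by depth):
  n1('c'): parent n0 fail=0; on 'c' 0 → fail=0;  out ∅∪∅=∅
  n6('d'): parent n0 fail=0; on 'd' 0 → fail=0;  out ∅∪∅=∅
  n9('a'): parent n0 fail=0; on 'a' 0 → fail=0;  out ∅∪∅=∅
  n2('ca'): parent n1 fail=0; on 'a' 0 → fail=9;  out ∅∪∅=∅
  n7('da'): parent n6 fail=0; on 'a' 0 → fail=9;  out ∅∪∅=∅
  n10('ac'): parent n9 fail=0; on 'c' 0 → fail=1;  out ∅∪∅=∅
  n3('cac'): parent n2 fail=9; on 'c' 9 → fail=10;  out ∅∪∅=∅
  n8('dad'): parent n7 fail=9; on 'd' 9→0 → fail=6;  out {1}∪∅={1}
  n11('acb'): parent n10 fail=1; on 'b' 1→0 → fail=0;  out ∅∪∅=∅
  n4('cacb'): parent n3 fail=10; on 'b' 10 → fail=11;  out ∅∪∅=∅
  n12('acbc'): parent n11 fail=0; on 'c' 0 → fail=1;  out {2}∪∅={2}
  n5('cacbc'): parent n4 fail=11; on 'c' 11 → fail=12;  out {0}∪{2}={0,2}

Run:
pos 0 'a': at 9
pos 1 'a': at 9 (via fail)
pos 2 'd': at 6 (via fail)
pos 3 'b': at 0 (via fail)
pos 4 'c': at 1
pos 5 'c': at 1 (via fail)
pos 6 'a': at 2
pos 7 'c': at 3
pos 8 'b': at 4
pos 9 'c': at 5  emit P0@[5:9],P2@[6:9]
pos 10 'd': at 6 (via fail)
pos 11 'c': at 1 (via fail)
pos 12 'd': at 6 (via fail)
pos 13 'a': at 7
pos 14 'd': at 8  emit P1@[12:14]
pos 15 'a': at 7 (via fail)
pos 16 'd': at 8  emit P1@[14:16]
pos 17 'c': at 1 (via fail)
pos 18 'a': at 2
pos 19 'c': at 3
pos 20 'b': at 4
pos 21 'c': at 5  emit P0@[17:21],P2@[18:21]
pos 22 'b': at 0 (via fail)
pos 23 'c': at 1
pos 24 'a': at 2
pos 25 'a': at 9 (via fail)
pos 26 'c': at 10
pos 27 'b': at 11
pos 28 'c': at 12  emit P2@[25:28]
pos 29 'd': at 6 (via fail)
pos 30 'a': at 7
pos 31 'd': at 8  emit P1@[29:31]
pos 32 'a': at 7 (via fail)
pos 33 'b': at 0 (via fail)
pos 34 'd': at 6
pos 35 'd': at 6 (via fail)
pos 36 'a': at 7
pos 37 'd': at 8  emit P1@[35:37]
pos 38 'c': at 1 (via fail)
pos 39 'c': at 1 (via fail)
pos 40 'a': at 2
pos 41 'c': at 3
pos 42 'b': at 4
pos 43 'c': at 5  emit P0@[39:43],P2@[40:43]
pos 44 'c': at 1 (via fail)
pos 45 'd': at 6 (via fail)
pos 46 'c': at 1 (via fail)

Result: [[9,0],[9,2],[14,1],[16,1],[21,0],[21,2],[28,2],[31,1],[37,1],[43,0],[43,2]]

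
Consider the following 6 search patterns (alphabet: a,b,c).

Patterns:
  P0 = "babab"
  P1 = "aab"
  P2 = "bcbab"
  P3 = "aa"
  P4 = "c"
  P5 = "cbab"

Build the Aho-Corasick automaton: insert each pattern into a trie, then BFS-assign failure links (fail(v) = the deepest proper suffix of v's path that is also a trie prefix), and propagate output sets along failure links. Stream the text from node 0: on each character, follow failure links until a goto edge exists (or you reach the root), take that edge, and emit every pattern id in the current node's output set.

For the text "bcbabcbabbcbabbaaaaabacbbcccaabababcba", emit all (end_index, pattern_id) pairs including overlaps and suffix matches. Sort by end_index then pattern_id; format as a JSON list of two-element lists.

Construct AC machine:
Trie (insert patterns):
  n0 'ε': a→6 b→1 c→13
  n1 'b': a→2 c→9
  n2 'ba': b→3
  n3 'bab': a→4
  n4 'baba': b→5
  n5 'babab': ·  [P0 ends]
  n6 'a': a→7
  n7 'aa': b→8  [P3 ends]
  n8 'aab': ·  [P1 ends]
  n9 'bc': b→10
  n10 'bcb': a→11
  n11 'bcba': b→12
  n12 'bcbab': ·  [P2 ends]
  n13 'c': b→14  [P4 ends]
  n14 'cb': a→15
  n15 'cba': b→16
  n16 'cbab': ·  [P5 ends]

Failure links (BFS by depth):
  fail(1) 'b': from fail(0)=0 chase 'b': 0 ⇒ 0;  out=∅∪out(0)=∅
  fail(6) 'a': from fail(0)=0 chase 'a': 0 ⇒ 0;  out=∅∪out(0)=∅
  fail(13) 'c': from fail(0)=0 chase 'c': 0 ⇒ 0;  out={4}∪out(0)={4}
  fail(2) 'ba': from fail(1)=0 chase 'a': 0 ⇒ 6;  out=∅∪out(6)=∅
  fail(7) 'aa': from fail(6)=0 chase 'a': 0 ⇒ 6;  out={3}∪out(6)={3}
  fail(9) 'bc': from fail(1)=0 chase 'c': 0 ⇒ 13;  out=∅∪out(13)={4}
  fail(14) 'cb': from fail(13)=0 chase 'b': 0 ⇒ 1;  out=∅∪out(1)=∅
  fail(3) 'bab': from fail(2)=6 chase 'b': 6→0 ⇒ 1;  out=∅∪out(1)=∅
  fail(8) 'aab': from fail(7)=6 chase 'b': 6→0 ⇒ 1;  out={1}∪out(1)={1}
  fail(10) 'bcb': from fail(9)=13 chase 'b': 13 ⇒ 14;  out=∅∪out(14)=∅
  fail(15) 'cba': from fail(14)=1 chase 'a': 1 ⇒ 2;  out=∅∪out(2)=∅
  fail(4) 'baba': from fail(3)=1 chase 'a': 1 ⇒ 2;  out=∅∪out(2)=∅
  fail(11) 'bcba': from fail(10)=14 chase 'a': 14 ⇒ 15;  out=∅∪out(15)=∅
  fail(16) 'cbab': from fail(15)=2 chase 'b': 2 ⇒ 3;  out={5}∪out(3)={5}
  fail(5) 'babab': from fail(4)=2 chase 'b': 2 ⇒ 3;  out={0}∪out(3)={0}
  fail(12) 'bcbab': from fail(11)=15 chase 'b': 15 ⇒ 16;  out={2}∪out(16)={2,5}

Run:
i=0 'b': node 0→1
i=1 'c': node 1→9  ** P4@[1:1]
i=2 'b': node 9→10
i=3 'a': node 10→11
i=4 'b': node 11→12  ** P2@[0:4],P5@[1:4]
i=5 'c': node 12→9 (via fail)  ** P4@[5:5]
i=6 'b': node 9→10
i=7 'a': node 10→11
i=8 'b': node 11→12  ** P2@[4:8],P5@[5:8]
i=9 'b': node 12→1 (via fail)
i=10 'c': node 1→9  ** P4@[10:10]
i=11 'b': node 9→10
i=12 'a': node 10→11
i=13 'b': node 11→12  ** P2@[9:13],P5@[10:13]
i=14 'b': node 12→1 (via fail)
i=15 'a': node 1→2
i=16 'a': node 2→7 (via fail)  ** P3@[15:16]
i=17 'a': node 7→7 (via fail)  ** P3@[16:17]
i=18 'a': node 7→7 (via fail)  ** P3@[17:18]
i=19 'a': node 7→7 (via fail)  ** P3@[18:19]
i=20 'b': node 7→8  ** P1@[18:20]
i=21 'a': node 8→2 (via fail)
i=22 'c': node 2→13 (via fail)  ** P4@[22:22]
i=23 'b': node 13→14
i=24 'b': node 14→1 (via fail)
i=25 'c': node 1→9  ** P4@[25:25]
i=26 'c': node 9→13 (via fail)  ** P4@[26:26]
i=27 'c': node 13→13 (via fail)  ** P4@[27:27]
i=28 'a': node 13→6 (via fail)
i=29 'a': node 6→7  ** P3@[28:29]
i=30 'b': node 7→8  ** P1@[28:30]
i=31 'a': node 8→2 (via fail)
i=32 'b': node 2→3
i=33 'a': node 3→4
i=34 'b': node 4→5  ** P0@[30:34]
i=35 'c': node 5→9 (via fail)  ** P4@[35:35]
i=36 'b': node 9→10
i=37 'a': node 10→11

Result: [[1,4],[4,2],[4,5],[5,4],[8,2],[8,5],[10,4],[13,2],[13,5],[16,3],[17,3],[18,3],[19,3],[20,1],[22,4],[25,4],[26,4],[27,4],[29,3],[30,1],[34,0],[35,4]]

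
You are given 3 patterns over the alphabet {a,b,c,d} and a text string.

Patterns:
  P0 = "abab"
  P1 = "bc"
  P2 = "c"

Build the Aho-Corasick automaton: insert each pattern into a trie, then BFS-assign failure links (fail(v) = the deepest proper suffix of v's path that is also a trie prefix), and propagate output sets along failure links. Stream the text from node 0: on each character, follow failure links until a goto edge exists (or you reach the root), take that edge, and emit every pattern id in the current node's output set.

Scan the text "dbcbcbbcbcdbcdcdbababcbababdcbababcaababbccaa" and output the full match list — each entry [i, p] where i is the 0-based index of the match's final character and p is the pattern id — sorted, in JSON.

Build automaton:
Trie (insert patterns):
  0='ε' goto a→1 b→5 c→7
  1='a' goto b→2
  2='ab' goto a→3
  3='aba' goto b→4
  4='abab' goto ·  [P0 ends]
  5='b' goto c→6
  6='bc' goto ·  [P1 ends]
  7='c' goto ·  [P2 ends]

BFS fail/out derivation:
  fail(1) 'a': from fail(0)=0 chase 'a': 0 ⇒ 0;  out=∅∪out(0)=∅
  fail(5) 'b': from fail(0)=0 chase 'b': 0 ⇒ 0;  out=∅∪out(0)=∅
  fail(7) 'c': from fail(0)=0 chase 'c': 0 ⇒ 0;  out={2}∪out(0)={2}
  fail(2) 'ab': from fail(1)=0 chase 'b': 0 ⇒ 5;  out=∅∪out(5)=∅
  fail(6) 'bc': from fail(5)=0 chase 'c': 0 ⇒ 7;  out={1}∪out(7)={1,2}
  fail(3) 'aba': from fail(2)=5 chase 'a': 5→0 ⇒ 1;  out=∅∪out(1)=∅
  fail(4) 'abab': from fail(3)=1 chase 'b': 1 ⇒ 2;  out={0}∪out(2)={0}

Scan:
[0] read 'd'  n0⇒n0
[1] read 'b'  n0⇒n5
[2] read 'c'  n5⇒n6  emit P1@[1:2],P2@[2:2]
[3] read 'b'  n6⇒n5 (via fail)
[4] read 'c'  n5⇒n6  emit P1@[3:4],P2@[4:4]
[5] read 'b'  n6⇒n5 (via fail)
[6] read 'b'  n5⇒n5 (via fail)
[7] read 'c'  n5⇒n6  emit P1@[6:7],P2@[7:7]
[8] read 'b'  n6⇒n5 (via fail)
[9] read 'c'  n5⇒n6  emit P1@[8:9],P2@[9:9]
[10] read 'd'  n6⇒n0 (via fail)
[11] read 'b'  n0⇒n5
[12] read 'c'  n5⇒n6  emit P1@[11:12],P2@[12:12]
[13] read 'd'  n6⇒n0 (via fail)
[14] read 'c'  n0⇒n7  emit P2@[14:14]
[15] read 'd'  n7⇒n0 (via fail)
[16] read 'b'  n0⇒n5
[17] read 'a'  n5⇒n1 (via fail)
[18] read 'b'  n1⇒n2
[19] read 'a'  n2⇒n3
[20] read 'b'  n3⇒n4  emit P0@[17:20]
[21] read 'c'  n4⇒n6 (via fail)  emit P1@[20:21],P2@[21:21]
[22] read 'b'  n6⇒n5 (via fail)
[23] read 'a'  n5⇒n1 (via fail)
[24] read 'b'  n1⇒n2
[25] read 'a'  n2⇒n3
[26] read 'b'  n3⇒n4  emit P0@[23:26]
[27] read 'd'  n4⇒n0 (via fail)
[28] read 'c'  n0⇒n7  emit P2@[28:28]
[29] read 'b'  n7⇒n5 (via fail)
[30] read 'a'  n5⇒n1 (via fail)
[31] read 'b'  n1⇒n2
[32] read 'a'  n2⇒n3
[33] read 'b'  n3⇒n4  emit P0@[30:33]
[34] read 'c'  n4⇒n6 (via fail)  emit P1@[33:34],P2@[34:34]
[35] read 'a'  n6⇒n1 (via fail)
[36] read 'a'  n1⇒n1 (via fail)
[37] read 'b'  n1⇒n2
[38] read 'a'  n2⇒n3
[39] read 'b'  n3⇒n4  emit P0@[36:39]
[40] read 'b'  n4⇒n5 (via fail)
[41] read 'c'  n5⇒n6  emit P1@[40:41],P2@[41:41]
[42] read 'c'  n6⇒n7 (via fail)  emit P2@[42:42]
[43] read 'a'  n7⇒n1 (via fail)
[44] read 'a'  n1⇒n1 (via fail)

All matches (sorted): [[2,1],[2,2],[4,1],[4,2],[7,1],[7,2],[9,1],[9,2],[12,1],[12,2],[14,2],[20,0],[21,1],[21,2],[26,0],[28,2],[33,0],[34,1],[34,2],[39,0],[41,1],[41,2],[42,2]]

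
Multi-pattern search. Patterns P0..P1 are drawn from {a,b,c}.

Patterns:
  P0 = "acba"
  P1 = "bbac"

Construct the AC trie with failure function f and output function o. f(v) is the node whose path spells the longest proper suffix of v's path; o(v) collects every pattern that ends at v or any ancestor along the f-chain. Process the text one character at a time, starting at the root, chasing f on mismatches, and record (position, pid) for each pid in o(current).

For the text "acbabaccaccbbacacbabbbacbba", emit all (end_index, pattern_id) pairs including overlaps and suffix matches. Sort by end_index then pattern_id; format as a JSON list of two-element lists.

Build:
Trie (insert patterns):
  n0 'ε': a→1 b→5
  n1 'a': c→2
  n2 'ac': b→3
  n3 'acb': a→4
  n4 'acba': ·  ←P0
  n5 'b': b→6
  n6 'bb': a→7
  n7 'bba': c→8
  n8 'bbac': ·  ←P1

Failure links (BFS by depth):
  n1('a'): parent n0 fail=0; on 'a' 0 → fail=0;  out ∅∪∅=∅
  n5('b'): parent n0 fail=0; on 'b' 0 → fail=0;  out ∅∪∅=∅
  n2('ac'): parent n1 fail=0; on 'c' 0 → fail=0;  out ∅∪∅=∅
  n6('bb'): parent n5 fail=0; on 'b' 0 → fail=5;  out ∅∪∅=∅
  n3('acb'): parent n2 fail=0; on 'b' 0 → fail=5;  out ∅∪∅=∅
  n7('bba'): parent n6 fail=5; on 'a' 5→0 → fail=1;  out ∅∪∅=∅
  n4('acba'): parent n3 fail=5; on 'a' 5→0 → fail=1;  out {0}∪∅={0}
  n8('bbac'): parent n7 fail=1; on 'c' 1 → fail=2;  out {1}∪∅={1}

Run:
pos 0 'a': at 1
pos 1 'c': at 2
pos 2 'b': at 3
pos 3 'a': at 4  emit P0@[0:3]
pos 4 'b': at 5 ·f
pos 5 'a': at 1 ·f
pos 6 'c': at 2
pos 7 'c': at 0 ·f
pos 8 'a': at 1
pos 9 'c': at 2
pos 10 'c': at 0 ·f
pos 11 'b': at 5
pos 12 'b': at 6
pos 13 'a': at 7
pos 14 'c': at 8  emit P1@[11:14]
pos 15 'a': at 1 ·f
pos 16 'c': at 2
pos 17 'b': at 3
pos 18 'a': at 4  emit P0@[15:18]
pos 19 'b': at 5 ·f
pos 20 'b': at 6
pos 21 'b': at 6 ·f
pos 22 'a': at 7
pos 23 'c': at 8  emit P1@[20:23]
pos 24 'b': at 3 ·f
pos 25 'b': at 6 ·f
pos 26 'a': at 7

All matches (sorted): [[3,0],[14,1],[18,0],[23,1]]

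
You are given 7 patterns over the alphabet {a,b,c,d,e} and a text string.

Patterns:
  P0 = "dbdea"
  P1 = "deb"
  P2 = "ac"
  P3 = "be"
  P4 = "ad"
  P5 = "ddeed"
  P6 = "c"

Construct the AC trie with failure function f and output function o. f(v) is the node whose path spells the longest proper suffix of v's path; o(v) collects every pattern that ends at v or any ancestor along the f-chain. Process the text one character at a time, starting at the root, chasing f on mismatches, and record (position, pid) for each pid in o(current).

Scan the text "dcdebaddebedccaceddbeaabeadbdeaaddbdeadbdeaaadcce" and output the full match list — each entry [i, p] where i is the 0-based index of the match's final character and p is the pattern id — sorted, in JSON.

Build automaton:
Trie nodes:
  n0 'ε': a→8 b→10 c→17 d→1
  n1 'd': b→2 d→13 e→6
  n2 'db': d→3
  n3 'dbd': e→4
  n4 'dbde': a→5
  n5 'dbdea': ·  ←P0
  n6 'de': b→7
  n7 'deb': ·  ←P1
  n8 'a': c→9 d→12
  n9 'ac': ·  ←P2
  n10 'b': e→11
  n11 'be': ·  ←P3
  n12 'ad': ·  ←P4
  n13 'dd': e→14
  n14 'dde': e→15
  n15 'ddee': d→16
  n16 'ddeed': ·  ←P5
  n17 'c': ·  ←P6

Failure links (BFS by depth):
  fail(1) 'd': from fail(0)=0 chase 'd': 0 ⇒ 0;  out=∅∪out(0)=∅
  fail(8) 'a': from fail(0)=0 chase 'a': 0 ⇒ 0;  out=∅∪out(0)=∅
  fail(10) 'b': from fail(0)=0 chase 'b': 0 ⇒ 0;  out=∅∪out(0)=∅
  fail(17) 'c': from fail(0)=0 chase 'c': 0 ⇒ 0;  out={6}∪out(0)={6}
  fail(2) 'db': from fail(1)=0 chase 'b': 0 ⇒ 10;  out=∅∪out(10)=∅
  fail(6) 'de': from fail(1)=0 chase 'e': 0 ⇒ 0;  out=∅∪out(0)=∅
  fail(9) 'ac': from fail(8)=0 chase 'c': 0 ⇒ 17;  out={2}∪out(17)={2,6}
  fail(11) 'be': from fail(10)=0 chase 'e': 0 ⇒ 0;  out={3}∪out(0)={3}
  fail(12) 'ad': from fail(8)=0 chase 'd': 0 ⇒ 1;  out={4}∪out(1)={4}
  fail(13) 'dd': from fail(1)=0 chase 'd': 0 ⇒ 1;  out=∅∪out(1)=∅
  fail(3) 'dbd': from fail(2)=10 chase 'd': 10→0 ⇒ 1;  out=∅∪out(1)=∅
  fail(7) 'deb': from fail(6)=0 chase 'b': 0 ⇒ 10;  out={1}∪out(10)={1}
  fail(14) 'dde': from fail(13)=1 chase 'e': 1 ⇒ 6;  out=∅∪out(6)=∅
  fail(4) 'dbde': from fail(3)=1 chase 'e': 1 ⇒ 6;  out=∅∪out(6)=∅
  fail(15) 'ddee': from fail(14)=6 chase 'e': 6→0 ⇒ 0;  out=∅∪out(0)=∅
  fail(5) 'dbdea': from fail(4)=6 chase 'a': 6→0 ⇒ 8;  out={0}∪out(8)={0}
  fail(16) 'ddeed': from fail(15)=0 chase 'd': 0 ⇒ 1;  out={5}∪out(1)={5}

Text stream:
[0] read 'd'  n0⇒n1
[1] read 'c'  n1⇒n17 (fail-walked)  → match P6@[1:1]
[2] read 'd'  n17⇒n1 (fail-walked)
[3] read 'e'  n1⇒n6
[4] read 'b'  n6⇒n7  → match P1@[2:4]
[5] read 'a'  n7⇒n8 (fail-walked)
[6] read 'd'  n8⇒n12  → match P4@[5:6]
[7] read 'd'  n12⇒n13 (fail-walked)
[8] read 'e'  n13⇒n14
[9] read 'b'  n14⇒n7 (fail-walked)  → match P1@[7:9]
[10] read 'e'  n7⇒n11 (fail-walked)  → match P3@[9:10]
[11] read 'd'  n11⇒n1 (fail-walked)
[12] read 'c'  n1⇒n17 (fail-walked)  → match P6@[12:12]
[13] read 'c'  n17⇒n17 (fail-walked)  → match P6@[13:13]
[14] read 'a'  n17⇒n8 (fail-walked)
[15] read 'c'  n8⇒n9  → match P2@[14:15],P6@[15:15]
[16] read 'e'  n9⇒n0 (fail-walked)
[17] read 'd'  n0⇒n1
[18] read 'd'  n1⇒n13
[19] read 'b'  n13⇒n2 (fail-walked)
[20] read 'e'  n2⇒n11 (fail-walked)  → match P3@[19:20]
[21] read 'a'  n11⇒n8 (fail-walked)
[22] read 'a'  n8⇒n8 (fail-walked)
[23] read 'b'  n8⇒n10 (fail-walked)
[24] read 'e'  n10⇒n11  → match P3@[23:24]
[25] read 'a'  n11⇒n8 (fail-walked)
[26] read 'd'  n8⇒n12  → match P4@[25:26]
[27] read 'b'  n12⇒n2 (fail-walked)
[28] read 'd'  n2⇒n3
[29] read 'e'  n3⇒n4
[30] read 'a'  n4⇒n5  → match P0@[26:30]
[31] read 'a'  n5⇒n8 (fail-walked)
[32] read 'd'  n8⇒n12  → match P4@[31:32]
[33] read 'd'  n12⇒n13 (fail-walked)
[34] read 'b'  n13⇒n2 (fail-walked)
[35] read 'd'  n2⇒n3
[36] read 'e'  n3⇒n4
[37] read 'a'  n4⇒n5  → match P0@[33:37]
[38] read 'd'  n5⇒n12 (fail-walked)  → match P4@[37:38]
[39] read 'b'  n12⇒n2 (fail-walked)
[40] read 'd'  n2⇒n3
[41] read 'e'  n3⇒n4
[42] read 'a'  n4⇒n5  → match P0@[38:42]
[43] read 'a'  n5⇒n8 (fail-walked)
[44] read 'a'  n8⇒n8 (fail-walked)
[45] read 'd'  n8⇒n12  → match P4@[44:45]
[46] read 'c'  n12⇒n17 (fail-walked)  → match P6@[46:46]
[47] read 'c'  n17⇒n17 (fail-walked)  → match P6@[47:47]
[48] read 'e'  n17⇒n0 (fail-walked)

Result: [[1,6],[4,1],[6,4],[9,1],[10,3],[12,6],[13,6],[15,2],[15,6],[20,3],[24,3],[26,4],[30,0],[32,4],[37,0],[38,4],[42,0],[45,4],[46,6],[47,6]]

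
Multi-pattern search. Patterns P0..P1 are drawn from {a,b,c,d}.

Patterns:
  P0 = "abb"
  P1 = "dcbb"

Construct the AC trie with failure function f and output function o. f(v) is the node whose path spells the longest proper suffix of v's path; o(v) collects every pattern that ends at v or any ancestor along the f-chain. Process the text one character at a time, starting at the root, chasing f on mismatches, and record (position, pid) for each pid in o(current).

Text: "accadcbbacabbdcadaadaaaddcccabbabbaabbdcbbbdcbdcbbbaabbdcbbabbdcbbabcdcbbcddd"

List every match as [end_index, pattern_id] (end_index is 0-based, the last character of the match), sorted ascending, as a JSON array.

Build automaton:
Trie nodes:
  0='ε' goto a→1 d→4
  1='a' goto b→2
  2='ab' goto b→3
  3='abb' goto ·  [P0 ends]
  4='d' goto c→5
  5='dc' goto b→6
  6='dcb' goto b→7
  7='dcbb' goto ·  [P1 ends]

BFS fail/out derivation:
  n1('a'): parent n0 fail=0; on 'a' 0 → fail=0;  out ∅∪∅=∅
  n4('d'): parent n0 fail=0; on 'd' 0 → fail=0;  out ∅∪∅=∅
  n2('ab'): parent n1 fail=0; on 'b' 0 → fail=0;  out ∅∪∅=∅
  n5('dc'): parent n4 fail=0; on 'c' 0 → fail=0;  out ∅∪∅=∅
  n3('abb'): parent n2 fail=0; on 'b' 0 → fail=0;  out {0}∪∅={0}
  n6('dcb'): parent n5 fail=0; on 'b' 0 → fail=0;  out ∅∪∅=∅
  n7('dcbb'): parent n6 fail=0; on 'b' 0 → fail=0;  out {1}∪∅={1}

Scan:
pos 0 'a': at 1
pos 1 'c': at 0 ·f
pos 2 'c': at 0
pos 3 'a': at 1
pos 4 'd': at 4 ·f
pos 5 'c': at 5
pos 6 'b': at 6
pos 7 'b': at 7  → match P1@[4:7]
pos 8 'a': at 1 ·f
pos 9 'c': at 0 ·f
pos 10 'a': at 1
pos 11 'b': at 2
pos 12 'b': at 3  → match P0@[10:12]
pos 13 'd': at 4 ·f
pos 14 'c': at 5
pos 15 'a': at 1 ·f
pos 16 'd': at 4 ·f
pos 17 'a': at 1 ·f
pos 18 'a': at 1 ·f
pos 19 'd': at 4 ·f
pos 20 'a': at 1 ·f
pos 21 'a': at 1 ·f
pos 22 'a': at 1 ·f
pos 23 'd': at 4 ·f
pos 24 'd': at 4 ·f
pos 25 'c': at 5
pos 26 'c': at 0 ·f
pos 27 'c': at 0
pos 28 'a': at 1
pos 29 'b': at 2
pos 30 'b': at 3  → match P0@[28:30]
pos 31 'a': at 1 ·f
pos 32 'b': at 2
pos 33 'b': at 3  → match P0@[31:33]
pos 34 'a': at 1 ·f
pos 35 'a': at 1 ·f
pos 36 'b': at 2
pos 37 'b': at 3  → match P0@[35:37]
pos 38 'd': at 4 ·f
pos 39 'c': at 5
pos 40 'b': at 6
pos 41 'b': at 7  → match P1@[38:41]
pos 42 'b': at 0 ·f
pos 43 'd': at 4
pos 44 'c': at 5
pos 45 'b': at 6
pos 46 'd': at 4 ·f
pos 47 'c': at 5
pos 48 'b': at 6
pos 49 'b': at 7  → match P1@[46:49]
pos 50 'b': at 0 ·f
pos 51 'a': at 1
pos 52 'a': at 1 ·f
pos 53 'b': at 2
pos 54 'b': at 3  → match P0@[52:54]
pos 55 'd': at 4 ·f
pos 56 'c': at 5
pos 57 'b': at 6
pos 58 'b': at 7  → match P1@[55:58]
pos 59 'a': at 1 ·f
pos 60 'b': at 2
pos 61 'b': at 3  → match P0@[59:61]
pos 62 'd': at 4 ·f
pos 63 'c': at 5
pos 64 'b': at 6
pos 65 'b': at 7  → match P1@[62:65]
pos 66 'a': at 1 ·f
pos 67 'b': at 2
pos 68 'c': at 0 ·f
pos 69 'd': at 4
pos 70 'c': at 5
pos 71 'b': at 6
pos 72 'b': at 7  → match P1@[69:72]
pos 73 'c': at 0 ·f
pos 74 'd': at 4
pos 75 'd': at 4 ·f
pos 76 'd': at 4 ·f

Matches: [[7,1],[12,0],[30,0],[33,0],[37,0],[41,1],[49,1],[54,0],[58,1],[61,0],[65,1],[72,1]]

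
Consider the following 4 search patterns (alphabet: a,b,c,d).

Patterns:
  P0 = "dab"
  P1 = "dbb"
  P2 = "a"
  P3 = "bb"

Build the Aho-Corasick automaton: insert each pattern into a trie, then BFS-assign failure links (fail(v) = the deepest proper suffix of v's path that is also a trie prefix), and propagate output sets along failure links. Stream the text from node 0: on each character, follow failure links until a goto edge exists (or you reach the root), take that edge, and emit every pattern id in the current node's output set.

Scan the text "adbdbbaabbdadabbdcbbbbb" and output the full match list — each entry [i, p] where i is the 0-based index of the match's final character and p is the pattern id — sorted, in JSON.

Build:
Trie nodes:
  0='ε' goto a→6 b→7 d→1
  1='d' goto a→2 b→4
  2='da' goto b→3
  3='dab' goto ·  [P0 ends]
  4='db' goto b→5
  5='dbb' goto ·  [P1 ends]
  6='a' goto ·  [P2 ends]
  7='b' goto b→8
  8='bb' goto ·  [P3 ends]

Failure links (BFS by depth):
  n1('d'): parent n0 fail=0; on 'd' 0 → fail=0;  out ∅∪∅=∅
  n6('a'): parent n0 fail=0; on 'a' 0 → fail=0;  out {2}∪∅={2}
  n7('b'): parent n0 fail=0; on 'b' 0 → fail=0;  out ∅∪∅=∅
  n2('da'): parent n1 fail=0; on 'a' 0 → fail=6;  out ∅∪{2}={2}
  n4('db'): parent n1 fail=0; on 'b' 0 → fail=7;  out ∅∪∅=∅
  n8('bb'): parent n7 fail=0; on 'b' 0 → fail=7;  out {3}∪∅={3}
  n3('dab'): parent n2 fail=6; on 'b' 6→0 → fail=7;  out {0}∪∅={0}
  n5('dbb'): parent n4 fail=7; on 'b' 7 → fail=8;  out {1}∪{3}={1,3}

Text stream:
[0] read 'a'  n0⇒n6  → match P2@[0:0]
[1] read 'd'  n6⇒n1 (via fail)
[2] read 'b'  n1⇒n4
[3] read 'd'  n4⇒n1 (via fail)
[4] read 'b'  n1⇒n4
[5] read 'b'  n4⇒n5  → match P1@[3:5],P3@[4:5]
[6] read 'a'  n5⇒n6 (via fail)  → match P2@[6:6]
[7] read 'a'  n6⇒n6 (via fail)  → match P2@[7:7]
[8] read 'b'  n6⇒n7 (via fail)
[9] read 'b'  n7⇒n8  → match P3@[8:9]
[10] read 'd'  n8⇒n1 (via fail)
[11] read 'a'  n1⇒n2  → match P2@[11:11]
[12] read 'd'  n2⇒n1 (via fail)
[13] read 'a'  n1⇒n2  → match P2@[13:13]
[14] read 'b'  n2⇒n3  → match P0@[12:14]
[15] read 'b'  n3⇒n8 (via fail)  → match P3@[14:15]
[16] read 'd'  n8⇒n1 (via fail)
[17] read 'c'  n1⇒n0 (via fail)
[18] read 'b'  n0⇒n7
[19] read 'b'  n7⇒n8  → match P3@[18:19]
[20] read 'b'  n8⇒n8 (via fail)  → match P3@[19:20]
[21] read 'b'  n8⇒n8 (via fail)  → match P3@[20:21]
[22] read 'b'  n8⇒n8 (via fail)  → match P3@[21:22]

Result: [[0,2],[5,1],[5,3],[6,2],[7,2],[9,3],[11,2],[13,2],[14,0],[15,3],[19,3],[20,3],[21,3],[22,3]]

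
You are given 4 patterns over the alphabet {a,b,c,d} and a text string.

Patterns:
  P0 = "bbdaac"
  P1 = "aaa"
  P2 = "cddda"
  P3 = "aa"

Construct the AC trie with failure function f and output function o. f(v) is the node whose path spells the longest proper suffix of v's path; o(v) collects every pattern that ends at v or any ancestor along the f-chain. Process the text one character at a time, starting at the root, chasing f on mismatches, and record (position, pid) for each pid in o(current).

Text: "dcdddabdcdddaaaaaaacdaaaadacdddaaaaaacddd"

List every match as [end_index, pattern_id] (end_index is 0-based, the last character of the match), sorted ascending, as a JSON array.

Build automaton:
Trie nodes:
  0='ε' goto a→7 b→1 c→10
  1='b' goto b→2
  2='bb' goto d→3
  3='bbd' goto a→4
  4='bbda' goto a→5
  5='bbdaa' goto c→6
  6='bbdaac' goto ·  ←P0
  7='a' goto a→8
  8='aa' goto a→9  ←P3
  9='aaa' goto ·  ←P1
  10='c' goto d→11
  11='cd' goto d→12
  12='cdd' goto d→13
  13='cddd' goto a→14
  14='cddda' goto ·  ←P2

Failure links (BFS by depth):
  n1('b'): parent n0 fail=0; on 'b' 0 → fail=0;  out ∅∪∅=∅
  n7('a'): parent n0 fail=0; on 'a' 0 → fail=0;  out ∅∪∅=∅
  n10('c'): parent n0 fail=0; on 'c' 0 → fail=0;  out ∅∪∅=∅
  n2('bb'): parent n1 fail=0; on 'b' 0 → fail=1;  out ∅∪∅=∅
  n8('aa'): parent n7 fail=0; on 'a' 0 → fail=7;  out {3}∪∅={3}
  n11('cd'): parent n10 fail=0; on 'd' 0 → fail=0;  out ∅∪∅=∅
  n3('bbd'): parent n2 fail=1; on 'd' 1→0 → fail=0;  out ∅∪∅=∅
  n9('aaa'): parent n8 fail=7; on 'a' 7 → fail=8;  out {1}∪{3}={1,3}
  n12('cdd'): parent n11 fail=0; on 'd' 0 → fail=0;  out ∅∪∅=∅
  n4('bbda'): parent n3 fail=0; on 'a' 0 → fail=7;  out ∅∪∅=∅
  n13('cddd'): parent n12 fail=0; on 'd' 0 → fail=0;  out ∅∪∅=∅
  n5('bbdaa'): parent n4 fail=7; on 'a' 7 → fail=8;  out ∅∪{3}={3}
  n14('cddda'): parent n13 fail=0; on 'a' 0 → fail=7;  out {2}∪∅={2}
  n6('bbdaac'): parent n5 fail=8; on 'c' 8→7→0 → fail=10;  out {0}∪∅={0}

Scan:
i=0 'd': node 0→0
i=1 'c': node 0→10
i=2 'd': node 10→11
i=3 'd': node 11→12
i=4 'd': node 12→13
i=5 'a': node 13→14  ** P2@[1:5]
i=6 'b': node 14→1 (fail-walked)
i=7 'd': node 1→0 (fail-walked)
i=8 'c': node 0→10
i=9 'd': node 10→11
i=10 'd': node 11→12
i=11 'd': node 12→13
i=12 'a': node 13→14  ** P2@[8:12]
i=13 'a': node 14→8 (fail-walked)  ** P3@[12:13]
i=14 'a': node 8→9  ** P1@[12:14],P3@[13:14]
i=15 'a': node 9→9 (fail-walked)  ** P1@[13:15],P3@[14:15]
i=16 'a': node 9→9 (fail-walked)  ** P1@[14:16],P3@[15:16]
i=17 'a': node 9→9 (fail-walked)  ** P1@[15:17],P3@[16:17]
i=18 'a': node 9→9 (fail-walked)  ** P1@[16:18],P3@[17:18]
i=19 'c': node 9→10 (fail-walked)
i=20 'd': node 10→11
i=21 'a': node 11→7 (fail-walked)
i=22 'a': node 7→8  ** P3@[21:22]
i=23 'a': node 8→9  ** P1@[21:23],P3@[22:23]
i=24 'a': node 9→9 (fail-walked)  ** P1@[22:24],P3@[23:24]
i=25 'd': node 9→0 (fail-walked)
i=26 'a': node 0→7
i=27 'c': node 7→10 (fail-walked)
i=28 'd': node 10→11
i=29 'd': node 11→12
i=30 'd': node 12→13
i=31 'a': node 13→14  ** P2@[27:31]
i=32 'a': node 14→8 (fail-walked)  ** P3@[31:32]
i=33 'a': node 8→9  ** P1@[31:33],P3@[32:33]
i=34 'a': node 9→9 (fail-walked)  ** P1@[32:34],P3@[33:34]
i=35 'a': node 9→9 (fail-walked)  ** P1@[33:35],P3@[34:35]
i=36 'a': node 9→9 (fail-walked)  ** P1@[34:36],P3@[35:36]
i=37 'c': node 9→10 (fail-walked)
i=38 'd': node 10→11
i=39 'd': node 11→12
i=40 'd': node 12→13

Result: [[5,2],[12,2],[13,3],[14,1],[14,3],[15,1],[15,3],[16,1],[16,3],[17,1],[17,3],[18,1],[18,3],[22,3],[23,1],[23,3],[24,1],[24,3],[31,2],[32,3],[33,1],[33,3],[34,1],[34,3],[35,1],[35,3],[36,1],[36,3]]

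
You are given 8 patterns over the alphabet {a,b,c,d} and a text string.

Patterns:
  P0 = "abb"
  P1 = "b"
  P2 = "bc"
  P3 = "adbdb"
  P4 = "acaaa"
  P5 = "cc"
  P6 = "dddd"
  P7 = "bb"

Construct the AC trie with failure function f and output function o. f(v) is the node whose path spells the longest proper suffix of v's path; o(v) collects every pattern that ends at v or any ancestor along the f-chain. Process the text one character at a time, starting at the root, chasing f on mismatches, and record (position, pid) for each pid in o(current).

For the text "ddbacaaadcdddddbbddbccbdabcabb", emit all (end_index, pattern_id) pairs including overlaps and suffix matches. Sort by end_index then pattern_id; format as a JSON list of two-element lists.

Build:
Trie nodes:
  n0 'ε': a→1 b→4 c→14 d→16
  n1 'a': b→2 c→10 d→6
  n2 'ab': b→3
  n3 'abb': ·  ←P0
  n4 'b': b→20 c→5  ←P1
  n5 'bc': ·  ←P2
  n6 'ad': b→7
  n7 'adb': d→8
  n8 'adbd': b→9
  n9 'adbdb': ·  ←P3
  n10 'ac': a→11
  n11 'aca': a→12
  n12 'acaa': a→13
  n13 'acaaa': ·  ←P4
  n14 'c': c→15
  n15 'cc': ·  ←P5
  n16 'd': d→17
  n17 'dd': d→18
  n18 'ddd': d→19
  n19 'dddd': ·  ←P6
  n20 'bb': ·  ←P7

BFS fail/out derivation:
  fail(1) 'a': from fail(0)=0 chase 'a': 0 ⇒ 0;  out=∅∪out(0)=∅
  fail(4) 'b': from fail(0)=0 chase 'b': 0 ⇒ 0;  out={1}∪out(0)={1}
  fail(14) 'c': from fail(0)=0 chase 'c': 0 ⇒ 0;  out=∅∪out(0)=∅
  fail(16) 'd': from fail(0)=0 chase 'd': 0 ⇒ 0;  out=∅∪out(0)=∅
  fail(2) 'ab': from fail(1)=0 chase 'b': 0 ⇒ 4;  out=∅∪out(4)={1}
  fail(5) 'bc': from fail(4)=0 chase 'c': 0 ⇒ 14;  out={2}∪out(14)={2}
  fail(6) 'ad': from fail(1)=0 chase 'd': 0 ⇒ 16;  out=∅∪out(16)=∅
  fail(10) 'ac': from fail(1)=0 chase 'c': 0 ⇒ 14;  out=∅∪out(14)=∅
  fail(15) 'cc': from fail(14)=0 chase 'c': 0 ⇒ 14;  out={5}∪out(14)={5}
  fail(17) 'dd': from fail(16)=0 chase 'd': 0 ⇒ 16;  out=∅∪out(16)=∅
  fail(20) 'bb': from fail(4)=0 chase 'b': 0 ⇒ 4;  out={7}∪out(4)={1,7}
  fail(3) 'abb': from fail(2)=4 chase 'b': 4 ⇒ 20;  out={0}∪out(20)={0,1,7}
  fail(7) 'adb': from fail(6)=16 chase 'b': 16→0 ⇒ 4;  out=∅∪out(4)={1}
  fail(11) 'aca': from fail(10)=14 chase 'a': 14→0 ⇒ 1;  out=∅∪out(1)=∅
  fail(18) 'ddd': from fail(17)=16 chase 'd': 16 ⇒ 17;  out=∅∪out(17)=∅
  fail(8) 'adbd': from fail(7)=4 chase 'd': 4→0 ⇒ 16;  out=∅∪out(16)=∅
  fail(12) 'acaa': from fail(11)=1 chase 'a': 1→0 ⇒ 1;  out=∅∪out(1)=∅
  fail(19) 'dddd': from fail(18)=17 chase 'd': 17 ⇒ 18;  out={6}∪out(18)={6}
  fail(9) 'adbdb': from fail(8)=16 chase 'b': 16→0 ⇒ 4;  out={3}∪out(4)={1,3}
  fail(13) 'acaaa': from fail(12)=1 chase 'a': 1→0 ⇒ 1;  out={4}∪out(1)={4}

Text stream:
[0] read 'd'  n0⇒n16
[1] read 'd'  n16⇒n17
[2] read 'b'  n17⇒n4 (via fail)  emit P1@[2:2]
[3] read 'a'  n4⇒n1 (via fail)
[4] read 'c'  n1⇒n10
[5] read 'a'  n10⇒n11
[6] read 'a'  n11⇒n12
[7] read 'a'  n12⇒n13  emit P4@[3:7]
[8] read 'd'  n13⇒n6 (via fail)
[9] read 'c'  n6⇒n14 (via fail)
[10] read 'd'  n14⇒n16 (via fail)
[11] read 'd'  n16⇒n17
[12] read 'd'  n17⇒n18
[13] read 'd'  n18⇒n19  emit P6@[10:13]
[14] read 'd'  n19⇒n19 (via fail)  emit P6@[11:14]
[15] read 'b'  n19⇒n4 (via fail)  emit P1@[15:15]
[16] read 'b'  n4⇒n20  emit P1@[16:16],P7@[15:16]
[17] read 'd'  n20⇒n16 (via fail)
[18] read 'd'  n16⇒n17
[19] read 'b'  n17⇒n4 (via fail)  emit P1@[19:19]
[20] read 'c'  n4⇒n5  emit P2@[19:20]
[21] read 'c'  n5⇒n15 (via fail)  emit P5@[20:21]
[22] read 'b'  n15⇒n4 (via fail)  emit P1@[22:22]
[23] read 'd'  n4⇒n16 (via fail)
[24] read 'a'  n16⇒n1 (via fail)
[25] read 'b'  n1⇒n2  emit P1@[25:25]
[26] read 'c'  n2⇒n5 (via fail)  emit P2@[25:26]
[27] read 'a'  n5⇒n1 (via fail)
[28] read 'b'  n1⇒n2  emit P1@[28:28]
[29] read 'b'  n2⇒n3  emit P0@[27:29],P1@[29:29],P7@[28:29]

Result: [[2,1],[7,4],[13,6],[14,6],[15,1],[16,1],[16,7],[19,1],[20,2],[21,5],[22,1],[25,1],[26,2],[28,1],[29,0],[29,1],[29,7]]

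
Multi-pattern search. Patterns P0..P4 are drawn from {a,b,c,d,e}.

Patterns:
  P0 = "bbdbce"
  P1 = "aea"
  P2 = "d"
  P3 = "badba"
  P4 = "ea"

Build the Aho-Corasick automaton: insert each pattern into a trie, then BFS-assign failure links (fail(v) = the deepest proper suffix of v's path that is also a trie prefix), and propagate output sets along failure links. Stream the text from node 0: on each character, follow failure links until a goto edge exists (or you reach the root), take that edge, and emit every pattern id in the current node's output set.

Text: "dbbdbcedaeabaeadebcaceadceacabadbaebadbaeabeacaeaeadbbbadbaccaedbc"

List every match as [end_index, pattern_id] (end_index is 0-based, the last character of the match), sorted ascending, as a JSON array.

Construct AC machine:
Trie (insert patterns):
  0='ε' goto a→7 b→1 d→10 e→15
  1='b' goto a→11 b→2
  2='bb' goto d→3
  3='bbd' goto b→4
  4='bbdb' goto c→5
  5='bbdbc' goto e→6
  6='bbdbce' goto ·  [P0 ends]
  7='a' goto e→8
  8='ae' goto a→9
  9='aea' goto ·  [P1 ends]
  10='d' goto ·  [P2 ends]
  11='ba' goto d→12
  12='bad' goto b→13
  13='badb' goto a→14
  14='badba' goto ·  [P3 ends]
  15='e' goto a→16
  16='ea' goto ·  [P4 ends]

BFS fail/out derivation:
  n1('b'): parent n0 fail=0; on 'b' 0 → fail=0;  out ∅∪∅=∅
  n7('a'): parent n0 fail=0; on 'a' 0 → fail=0;  out ∅∪∅=∅
  n10('d'): parent n0 fail=0; on 'd' 0 → fail=0;  out {2}∪∅={2}
  n15('e'): parent n0 fail=0; on 'e' 0 → fail=0;  out ∅∪∅=∅
  n2('bb'): parent n1 fail=0; on 'b' 0 → fail=1;  out ∅∪∅=∅
  n8('ae'): parent n7 fail=0; on 'e' 0 → fail=15;  out ∅∪∅=∅
  n11('ba'): parent n1 fail=0; on 'a' 0 → fail=7;  out ∅∪∅=∅
  n16('ea'): parent n15 fail=0; on 'a' 0 → fail=7;  out {4}∪∅={4}
  n3('bbd'): parent n2 fail=1; on 'd' 1→0 → fail=10;  out ∅∪{2}={2}
  n9('aea'): parent n8 fail=15; on 'a' 15 → fail=16;  out {1}∪{4}={1,4}
  n12('bad'): parent n11 fail=7; on 'd' 7→0 → fail=10;  out ∅∪{2}={2}
  n4('bbdb'): parent n3 fail=10; on 'b' 10→0 → fail=1;  out ∅∪∅=∅
  n13('badb'): parent n12 fail=10; on 'b' 10→0 → fail=1;  out ∅∪∅=∅
  n5('bbdbc'): parent n4 fail=1; on 'c' 1→0 → fail=0;  out ∅∪∅=∅
  n14('badba'): parent n13 fail=1; on 'a' 1 → fail=11;  out {3}∪∅={3}
  n6('bbdbce'): parent n5 fail=0; on 'e' 0 → fail=15;  out {0}∪∅={0}

Scan:
i=0 'd': node 0→10  ** P2@[0:0]
i=1 'b': node 10→1 (fail-walked)
i=2 'b': node 1→2
i=3 'd': node 2→3  ** P2@[3:3]
i=4 'b': node 3→4
i=5 'c': node 4→5
i=6 'e': node 5→6  ** P0@[1:6]
i=7 'd': node 6→10 (fail-walked)  ** P2@[7:7]
i=8 'a': node 10→7 (fail-walked)
i=9 'e': node 7→8
i=10 'a': node 8→9  ** P1@[8:10],P4@[9:10]
i=11 'b': node 9→1 (fail-walked)
i=12 'a': node 1→11
i=13 'e': node 11→8 (fail-walked)
i=14 'a': node 8→9  ** P1@[12:14],P4@[13:14]
i=15 'd': node 9→10 (fail-walked)  ** P2@[15:15]
i=16 'e': node 10→15 (fail-walked)
i=17 'b': node 15→1 (fail-walked)
i=18 'c': node 1→0 (fail-walked)
i=19 'a': node 0→7
i=20 'c': node 7→0 (fail-walked)
i=21 'e': node 0→15
i=22 'a': node 15→16  ** P4@[21:22]
i=23 'd': node 16→10 (fail-walked)  ** P2@[23:23]
i=24 'c': node 10→0 (fail-walked)
i=25 'e': node 0→15
i=26 'a': node 15→16  ** P4@[25:26]
i=27 'c': node 16→0 (fail-walked)
i=28 'a': node 0→7
i=29 'b': node 7→1 (fail-walked)
i=30 'a': node 1→11
i=31 'd': node 11→12  ** P2@[31:31]
i=32 'b': node 12→13
i=33 'a': node 13→14  ** P3@[29:33]
i=34 'e': node 14→8 (fail-walked)
i=35 'b': node 8→1 (fail-walked)
i=36 'a': node 1→11
i=37 'd': node 11→12  ** P2@[37:37]
i=38 'b': node 12→13
i=39 'a': node 13→14  ** P3@[35:39]
i=40 'e': node 14→8 (fail-walked)
i=41 'a': node 8→9  ** P1@[39:41],P4@[40:41]
i=42 'b': node 9→1 (fail-walked)
i=43 'e': node 1→15 (fail-walked)
i=44 'a': node 15→16  ** P4@[43:44]
i=45 'c': node 16→0 (fail-walked)
i=46 'a': node 0→7
i=47 'e': node 7→8
i=48 'a': node 8→9  ** P1@[46:48],P4@[47:48]
i=49 'e': node 9→8 (fail-walked)
i=50 'a': node 8→9  ** P1@[48:50],P4@[49:50]
i=51 'd': node 9→10 (fail-walked)  ** P2@[51:51]
i=52 'b': node 10→1 (fail-walked)
i=53 'b': node 1→2
i=54 'b': node 2→2 (fail-walked)
i=55 'a': node 2→11 (fail-walked)
i=56 'd': node 11→12  ** P2@[56:56]
i=57 'b': node 12→13
i=58 'a': node 13→14  ** P3@[54:58]
i=59 'c': node 14→0 (fail-walked)
i=60 'c': node 0→0
i=61 'a': node 0→7
i=62 'e': node 7→8
i=63 'd': node 8→10 (fail-walked)  ** P2@[63:63]
i=64 'b': node 10→1 (fail-walked)
i=65 'c': node 1→0 (fail-walked)

All matches (sorted): [[0,2],[3,2],[6,0],[7,2],[10,1],[10,4],[14,1],[14,4],[15,2],[22,4],[23,2],[26,4],[31,2],[33,3],[37,2],[39,3],[41,1],[41,4],[44,4],[48,1],[48,4],[50,1],[50,4],[51,2],[56,2],[58,3],[63,2]]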